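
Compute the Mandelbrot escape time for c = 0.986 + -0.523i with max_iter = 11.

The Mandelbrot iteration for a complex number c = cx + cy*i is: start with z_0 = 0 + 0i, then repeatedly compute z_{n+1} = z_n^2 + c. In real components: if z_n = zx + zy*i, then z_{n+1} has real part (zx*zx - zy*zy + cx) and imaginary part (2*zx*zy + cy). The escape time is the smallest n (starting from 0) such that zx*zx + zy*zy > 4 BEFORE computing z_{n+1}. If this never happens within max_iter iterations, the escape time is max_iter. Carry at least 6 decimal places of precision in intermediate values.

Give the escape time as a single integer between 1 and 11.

z_0 = 0 + 0i, c = 0.9860 + -0.5230i
Iter 1: z = 0.9860 + -0.5230i, |z|^2 = 1.2457
Iter 2: z = 1.6847 + -1.5544i, |z|^2 = 5.2541
Escaped at iteration 2

Answer: 2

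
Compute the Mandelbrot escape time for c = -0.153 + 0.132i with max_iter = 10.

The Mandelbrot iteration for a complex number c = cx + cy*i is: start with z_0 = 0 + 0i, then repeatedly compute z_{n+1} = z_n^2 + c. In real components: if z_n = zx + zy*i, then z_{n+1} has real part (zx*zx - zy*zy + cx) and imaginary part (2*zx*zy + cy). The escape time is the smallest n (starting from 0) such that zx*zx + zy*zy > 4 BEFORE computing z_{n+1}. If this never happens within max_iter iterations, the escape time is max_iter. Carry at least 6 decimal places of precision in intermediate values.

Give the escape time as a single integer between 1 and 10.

z_0 = 0 + 0i, c = -0.1530 + 0.1320i
Iter 1: z = -0.1530 + 0.1320i, |z|^2 = 0.0408
Iter 2: z = -0.1470 + 0.0916i, |z|^2 = 0.0300
Iter 3: z = -0.1398 + 0.1051i, |z|^2 = 0.0306
Iter 4: z = -0.1445 + 0.1026i, |z|^2 = 0.0314
Iter 5: z = -0.1427 + 0.1023i, |z|^2 = 0.0308
Iter 6: z = -0.1431 + 0.1028i, |z|^2 = 0.0311
Iter 7: z = -0.1431 + 0.1026i, |z|^2 = 0.0310
Iter 8: z = -0.1430 + 0.1026i, |z|^2 = 0.0310
Iter 9: z = -0.1431 + 0.1026i, |z|^2 = 0.0310

Answer: 10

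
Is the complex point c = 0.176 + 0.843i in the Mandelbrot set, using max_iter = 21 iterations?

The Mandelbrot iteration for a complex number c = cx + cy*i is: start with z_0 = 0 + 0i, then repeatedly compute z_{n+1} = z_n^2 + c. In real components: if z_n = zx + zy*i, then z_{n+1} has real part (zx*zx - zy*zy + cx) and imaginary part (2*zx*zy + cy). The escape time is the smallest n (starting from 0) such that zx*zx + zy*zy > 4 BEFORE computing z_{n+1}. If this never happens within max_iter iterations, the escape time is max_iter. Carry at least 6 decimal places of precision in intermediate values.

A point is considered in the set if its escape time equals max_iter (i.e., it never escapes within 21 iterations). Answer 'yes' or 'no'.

Answer: no

Derivation:
z_0 = 0 + 0i, c = 0.1760 + 0.8430i
Iter 1: z = 0.1760 + 0.8430i, |z|^2 = 0.7416
Iter 2: z = -0.5037 + 1.1397i, |z|^2 = 1.5527
Iter 3: z = -0.8693 + -0.3051i, |z|^2 = 0.8488
Iter 4: z = 0.8386 + 1.3735i, |z|^2 = 2.5897
Iter 5: z = -1.0071 + 3.1466i, |z|^2 = 10.9155
Escaped at iteration 5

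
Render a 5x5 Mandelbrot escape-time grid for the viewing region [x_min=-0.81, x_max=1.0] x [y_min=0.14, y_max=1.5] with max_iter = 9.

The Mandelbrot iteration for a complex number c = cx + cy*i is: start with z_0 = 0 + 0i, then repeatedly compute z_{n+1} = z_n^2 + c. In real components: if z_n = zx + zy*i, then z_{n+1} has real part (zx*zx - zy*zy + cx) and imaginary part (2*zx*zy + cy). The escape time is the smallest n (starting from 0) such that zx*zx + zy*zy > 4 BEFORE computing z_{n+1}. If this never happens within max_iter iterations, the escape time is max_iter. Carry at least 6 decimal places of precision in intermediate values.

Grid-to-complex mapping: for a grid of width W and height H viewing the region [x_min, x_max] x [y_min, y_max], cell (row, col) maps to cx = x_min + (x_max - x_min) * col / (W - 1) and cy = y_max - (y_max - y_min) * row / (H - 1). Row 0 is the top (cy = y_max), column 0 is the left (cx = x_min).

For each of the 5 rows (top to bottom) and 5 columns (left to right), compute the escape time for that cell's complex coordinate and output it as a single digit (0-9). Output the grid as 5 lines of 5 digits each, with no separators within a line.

(row=0, col=0): c = -0.8100 + 1.5000i → escape time 2
(row=0, col=1): c = -0.3575 + 1.5000i → escape time 2
(row=0, col=2): c = 0.0950 + 1.5000i → escape time 2
(row=0, col=3): c = 0.5475 + 1.5000i → escape time 2
(row=0, col=4): c = 1.0000 + 1.5000i → escape time 2
(row=1, col=0): c = -0.8100 + 1.1600i → escape time 3
(row=1, col=1): c = -0.3575 + 1.1600i → escape time 3
(row=1, col=2): c = 0.0950 + 1.1600i → escape time 3
(row=1, col=3): c = 0.5475 + 1.1600i → escape time 2
(row=1, col=4): c = 1.0000 + 1.1600i → escape time 2
(row=2, col=0): c = -0.8100 + 0.8200i → escape time 4
(row=2, col=1): c = -0.3575 + 0.8200i → escape time 6
(row=2, col=2): c = 0.0950 + 0.8200i → escape time 6
(row=2, col=3): c = 0.5475 + 0.8200i → escape time 3
(row=2, col=4): c = 1.0000 + 0.8200i → escape time 2
(row=3, col=0): c = -0.8100 + 0.4800i → escape time 6
(row=3, col=1): c = -0.3575 + 0.4800i → escape time 9
(row=3, col=2): c = 0.0950 + 0.4800i → escape time 9
(row=3, col=3): c = 0.5475 + 0.4800i → escape time 4
(row=3, col=4): c = 1.0000 + 0.4800i → escape time 2
(row=4, col=0): c = -0.8100 + 0.1400i → escape time 9
(row=4, col=1): c = -0.3575 + 0.1400i → escape time 9
(row=4, col=2): c = 0.0950 + 0.1400i → escape time 9
(row=4, col=3): c = 0.5475 + 0.1400i → escape time 4
(row=4, col=4): c = 1.0000 + 0.1400i → escape time 2

Answer: 22222
33322
46632
69942
99942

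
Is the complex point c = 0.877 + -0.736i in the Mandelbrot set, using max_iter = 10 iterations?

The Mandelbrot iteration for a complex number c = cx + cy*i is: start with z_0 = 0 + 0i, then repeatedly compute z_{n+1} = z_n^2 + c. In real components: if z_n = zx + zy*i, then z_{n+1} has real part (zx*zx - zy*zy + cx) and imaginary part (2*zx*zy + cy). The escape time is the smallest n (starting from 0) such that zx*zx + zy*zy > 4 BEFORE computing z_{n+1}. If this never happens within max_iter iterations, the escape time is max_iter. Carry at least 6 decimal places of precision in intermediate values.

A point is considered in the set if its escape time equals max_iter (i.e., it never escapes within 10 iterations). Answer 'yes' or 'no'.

Answer: no

Derivation:
z_0 = 0 + 0i, c = 0.8770 + -0.7360i
Iter 1: z = 0.8770 + -0.7360i, |z|^2 = 1.3108
Iter 2: z = 1.1044 + -2.0269i, |z|^2 = 5.3283
Escaped at iteration 2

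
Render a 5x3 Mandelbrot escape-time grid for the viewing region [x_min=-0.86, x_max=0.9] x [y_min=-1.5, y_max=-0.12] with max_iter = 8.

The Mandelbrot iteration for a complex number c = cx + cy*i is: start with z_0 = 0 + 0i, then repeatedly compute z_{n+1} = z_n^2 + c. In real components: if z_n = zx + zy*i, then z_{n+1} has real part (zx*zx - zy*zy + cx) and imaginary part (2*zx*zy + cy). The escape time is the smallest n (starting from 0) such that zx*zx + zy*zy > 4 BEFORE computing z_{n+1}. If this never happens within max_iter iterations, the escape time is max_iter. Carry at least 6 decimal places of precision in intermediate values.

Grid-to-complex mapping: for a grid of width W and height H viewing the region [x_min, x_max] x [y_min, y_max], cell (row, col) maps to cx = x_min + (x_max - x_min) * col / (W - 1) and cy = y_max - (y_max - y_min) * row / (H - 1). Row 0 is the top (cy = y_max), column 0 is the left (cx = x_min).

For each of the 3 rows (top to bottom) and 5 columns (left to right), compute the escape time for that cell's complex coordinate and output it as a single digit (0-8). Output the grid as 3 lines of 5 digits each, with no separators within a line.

(row=0, col=0): c = -0.8600 + -0.1200i → escape time 8
(row=0, col=1): c = -0.4200 + -0.1200i → escape time 8
(row=0, col=2): c = 0.0200 + -0.1200i → escape time 8
(row=0, col=3): c = 0.4600 + -0.1200i → escape time 6
(row=0, col=4): c = 0.9000 + -0.1200i → escape time 3
(row=1, col=0): c = -0.8600 + -0.8100i → escape time 4
(row=1, col=1): c = -0.4200 + -0.8100i → escape time 6
(row=1, col=2): c = 0.0200 + -0.8100i → escape time 8
(row=1, col=3): c = 0.4600 + -0.8100i → escape time 3
(row=1, col=4): c = 0.9000 + -0.8100i → escape time 2
(row=2, col=0): c = -0.8600 + -1.5000i → escape time 2
(row=2, col=1): c = -0.4200 + -1.5000i → escape time 2
(row=2, col=2): c = 0.0200 + -1.5000i → escape time 2
(row=2, col=3): c = 0.4600 + -1.5000i → escape time 2
(row=2, col=4): c = 0.9000 + -1.5000i → escape time 2

Answer: 88863
46832
22222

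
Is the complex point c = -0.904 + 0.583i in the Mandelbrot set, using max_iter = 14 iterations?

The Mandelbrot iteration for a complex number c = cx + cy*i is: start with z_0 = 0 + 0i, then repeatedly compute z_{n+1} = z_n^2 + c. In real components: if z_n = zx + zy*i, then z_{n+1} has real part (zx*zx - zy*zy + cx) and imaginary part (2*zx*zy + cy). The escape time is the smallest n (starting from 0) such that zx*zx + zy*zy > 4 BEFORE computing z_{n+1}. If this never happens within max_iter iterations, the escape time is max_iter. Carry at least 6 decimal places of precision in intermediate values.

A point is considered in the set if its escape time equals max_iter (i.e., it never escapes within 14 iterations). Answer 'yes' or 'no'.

Answer: no

Derivation:
z_0 = 0 + 0i, c = -0.9040 + 0.5830i
Iter 1: z = -0.9040 + 0.5830i, |z|^2 = 1.1571
Iter 2: z = -0.4267 + -0.4711i, |z|^2 = 0.4040
Iter 3: z = -0.9439 + 0.9850i, |z|^2 = 1.8610
Iter 4: z = -0.9833 + -1.2764i, |z|^2 = 2.5960
Iter 5: z = -1.5661 + 3.0932i, |z|^2 = 12.0203
Escaped at iteration 5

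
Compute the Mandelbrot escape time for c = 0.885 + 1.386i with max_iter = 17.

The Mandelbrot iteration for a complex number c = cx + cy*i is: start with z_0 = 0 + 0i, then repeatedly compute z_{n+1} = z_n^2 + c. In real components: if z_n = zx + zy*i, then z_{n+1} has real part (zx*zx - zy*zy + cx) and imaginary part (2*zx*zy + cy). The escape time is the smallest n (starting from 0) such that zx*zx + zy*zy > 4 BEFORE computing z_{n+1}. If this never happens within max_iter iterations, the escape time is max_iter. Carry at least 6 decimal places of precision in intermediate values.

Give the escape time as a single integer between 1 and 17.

z_0 = 0 + 0i, c = 0.8850 + 1.3860i
Iter 1: z = 0.8850 + 1.3860i, |z|^2 = 2.7042
Iter 2: z = -0.2528 + 3.8392i, |z|^2 = 14.8035
Escaped at iteration 2

Answer: 2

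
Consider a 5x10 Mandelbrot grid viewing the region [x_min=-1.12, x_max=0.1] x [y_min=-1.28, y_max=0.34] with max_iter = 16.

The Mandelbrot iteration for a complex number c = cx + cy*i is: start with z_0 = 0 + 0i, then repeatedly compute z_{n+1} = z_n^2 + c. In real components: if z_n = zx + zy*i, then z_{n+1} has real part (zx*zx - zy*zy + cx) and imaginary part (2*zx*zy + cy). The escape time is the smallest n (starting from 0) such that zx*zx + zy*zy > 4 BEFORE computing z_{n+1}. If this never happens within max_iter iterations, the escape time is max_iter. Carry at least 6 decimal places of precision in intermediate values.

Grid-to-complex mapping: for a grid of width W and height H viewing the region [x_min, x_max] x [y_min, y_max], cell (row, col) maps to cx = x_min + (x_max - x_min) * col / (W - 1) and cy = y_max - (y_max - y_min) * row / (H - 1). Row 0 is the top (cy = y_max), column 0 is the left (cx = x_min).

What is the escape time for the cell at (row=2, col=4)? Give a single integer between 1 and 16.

Answer: 16

Derivation:
z_0 = 0 + 0i, c = 0.1000 + -0.0200i
Iter 1: z = 0.1000 + -0.0200i, |z|^2 = 0.0104
Iter 2: z = 0.1096 + -0.0240i, |z|^2 = 0.0126
Iter 3: z = 0.1114 + -0.0253i, |z|^2 = 0.0131
Iter 4: z = 0.1118 + -0.0256i, |z|^2 = 0.0132
Iter 5: z = 0.1118 + -0.0257i, |z|^2 = 0.0132
Iter 6: z = 0.1118 + -0.0258i, |z|^2 = 0.0132
Iter 7: z = 0.1118 + -0.0258i, |z|^2 = 0.0132
Iter 8: z = 0.1118 + -0.0258i, |z|^2 = 0.0132
Iter 9: z = 0.1118 + -0.0258i, |z|^2 = 0.0132
Iter 10: z = 0.1118 + -0.0258i, |z|^2 = 0.0132
Iter 11: z = 0.1118 + -0.0258i, |z|^2 = 0.0132
Iter 12: z = 0.1118 + -0.0258i, |z|^2 = 0.0132
Iter 13: z = 0.1118 + -0.0258i, |z|^2 = 0.0132
Iter 14: z = 0.1118 + -0.0258i, |z|^2 = 0.0132
Iter 15: z = 0.1118 + -0.0258i, |z|^2 = 0.0132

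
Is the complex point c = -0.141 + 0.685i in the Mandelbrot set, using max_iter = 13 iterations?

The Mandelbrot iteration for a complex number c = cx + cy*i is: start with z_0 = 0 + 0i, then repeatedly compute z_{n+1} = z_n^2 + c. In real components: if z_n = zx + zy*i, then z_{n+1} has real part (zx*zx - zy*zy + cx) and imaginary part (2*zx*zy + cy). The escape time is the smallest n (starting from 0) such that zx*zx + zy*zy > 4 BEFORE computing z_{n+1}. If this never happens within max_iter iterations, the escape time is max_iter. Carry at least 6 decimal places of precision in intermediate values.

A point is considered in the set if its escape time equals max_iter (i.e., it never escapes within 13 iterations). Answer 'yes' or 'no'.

Answer: yes

Derivation:
z_0 = 0 + 0i, c = -0.1410 + 0.6850i
Iter 1: z = -0.1410 + 0.6850i, |z|^2 = 0.4891
Iter 2: z = -0.5903 + 0.4918i, |z|^2 = 0.5904
Iter 3: z = -0.0344 + 0.1043i, |z|^2 = 0.0121
Iter 4: z = -0.1507 + 0.6778i, |z|^2 = 0.4822
Iter 5: z = -0.5777 + 0.4807i, |z|^2 = 0.5649
Iter 6: z = -0.0383 + 0.1296i, |z|^2 = 0.0183
Iter 7: z = -0.1563 + 0.6751i, |z|^2 = 0.4802
Iter 8: z = -0.5723 + 0.4739i, |z|^2 = 0.5521
Iter 9: z = -0.0381 + 0.1425i, |z|^2 = 0.0218
Iter 10: z = -0.1599 + 0.6741i, |z|^2 = 0.4800
Iter 11: z = -0.5699 + 0.4695i, |z|^2 = 0.5452
Iter 12: z = -0.0366 + 0.1499i, |z|^2 = 0.0238
Did not escape in 13 iterations → in set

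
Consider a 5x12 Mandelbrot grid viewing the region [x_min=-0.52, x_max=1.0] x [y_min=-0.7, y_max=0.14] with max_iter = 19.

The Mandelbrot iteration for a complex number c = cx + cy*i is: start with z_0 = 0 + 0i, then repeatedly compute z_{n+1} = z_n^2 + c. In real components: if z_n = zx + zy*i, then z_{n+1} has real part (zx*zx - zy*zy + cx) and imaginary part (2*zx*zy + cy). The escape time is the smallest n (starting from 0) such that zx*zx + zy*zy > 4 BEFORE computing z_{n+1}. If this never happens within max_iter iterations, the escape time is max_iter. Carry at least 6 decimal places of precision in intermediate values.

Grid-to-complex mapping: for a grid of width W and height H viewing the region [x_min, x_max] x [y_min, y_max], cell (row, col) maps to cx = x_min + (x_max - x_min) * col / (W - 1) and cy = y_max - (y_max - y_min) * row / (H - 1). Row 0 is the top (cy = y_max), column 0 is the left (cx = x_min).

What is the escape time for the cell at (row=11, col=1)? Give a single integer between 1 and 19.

Answer: 19

Derivation:
z_0 = 0 + 0i, c = -0.1400 + -0.7000i
Iter 1: z = -0.1400 + -0.7000i, |z|^2 = 0.5096
Iter 2: z = -0.6104 + -0.5040i, |z|^2 = 0.6266
Iter 3: z = -0.0214 + -0.0847i, |z|^2 = 0.0076
Iter 4: z = -0.1467 + -0.6964i, |z|^2 = 0.5065
Iter 5: z = -0.6034 + -0.4957i, |z|^2 = 0.6098
Iter 6: z = -0.0216 + -0.1018i, |z|^2 = 0.0108
Iter 7: z = -0.1499 + -0.6956i, |z|^2 = 0.5063
Iter 8: z = -0.6014 + -0.4915i, |z|^2 = 0.6032
Iter 9: z = -0.0199 + -0.1089i, |z|^2 = 0.0123
Iter 10: z = -0.1515 + -0.6957i, |z|^2 = 0.5069
Iter 11: z = -0.6010 + -0.4893i, |z|^2 = 0.6006
Iter 12: z = -0.0181 + -0.1119i, |z|^2 = 0.0128
Iter 13: z = -0.1522 + -0.6959i, |z|^2 = 0.5075
Iter 14: z = -0.6012 + -0.4882i, |z|^2 = 0.5997
Iter 15: z = -0.0169 + -0.1131i, |z|^2 = 0.0131
Iter 16: z = -0.1525 + -0.6962i, |z|^2 = 0.5079
Iter 17: z = -0.6014 + -0.4877i, |z|^2 = 0.5995
Iter 18: z = -0.0161 + -0.1134i, |z|^2 = 0.0131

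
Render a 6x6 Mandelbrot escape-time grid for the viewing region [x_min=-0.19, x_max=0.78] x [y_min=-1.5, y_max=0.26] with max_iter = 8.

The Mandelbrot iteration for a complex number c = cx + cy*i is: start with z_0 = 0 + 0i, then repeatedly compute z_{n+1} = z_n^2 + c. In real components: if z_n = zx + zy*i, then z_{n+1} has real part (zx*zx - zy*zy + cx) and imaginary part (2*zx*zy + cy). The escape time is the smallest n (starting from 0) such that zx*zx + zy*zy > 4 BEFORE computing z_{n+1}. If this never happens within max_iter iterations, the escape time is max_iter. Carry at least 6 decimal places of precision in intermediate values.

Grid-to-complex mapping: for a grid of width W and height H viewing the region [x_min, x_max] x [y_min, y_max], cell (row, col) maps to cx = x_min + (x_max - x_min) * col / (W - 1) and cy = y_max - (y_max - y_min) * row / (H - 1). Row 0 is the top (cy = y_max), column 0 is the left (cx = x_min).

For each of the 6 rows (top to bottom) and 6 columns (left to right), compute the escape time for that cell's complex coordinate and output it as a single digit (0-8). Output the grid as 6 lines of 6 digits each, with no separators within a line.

Answer: 888843
888843
888843
885432
543222
222222

Derivation:
(row=0, col=0): c = -0.1900 + 0.2600i → escape time 8
(row=0, col=1): c = 0.0040 + 0.2600i → escape time 8
(row=0, col=2): c = 0.1980 + 0.2600i → escape time 8
(row=0, col=3): c = 0.3920 + 0.2600i → escape time 8
(row=0, col=4): c = 0.5860 + 0.2600i → escape time 4
(row=0, col=5): c = 0.7800 + 0.2600i → escape time 3
(row=1, col=0): c = -0.1900 + -0.0920i → escape time 8
(row=1, col=1): c = 0.0040 + -0.0920i → escape time 8
(row=1, col=2): c = 0.1980 + -0.0920i → escape time 8
(row=1, col=3): c = 0.3920 + -0.0920i → escape time 8
(row=1, col=4): c = 0.5860 + -0.0920i → escape time 4
(row=1, col=5): c = 0.7800 + -0.0920i → escape time 3
(row=2, col=0): c = -0.1900 + -0.4440i → escape time 8
(row=2, col=1): c = 0.0040 + -0.4440i → escape time 8
(row=2, col=2): c = 0.1980 + -0.4440i → escape time 8
(row=2, col=3): c = 0.3920 + -0.4440i → escape time 8
(row=2, col=4): c = 0.5860 + -0.4440i → escape time 4
(row=2, col=5): c = 0.7800 + -0.4440i → escape time 3
(row=3, col=0): c = -0.1900 + -0.7960i → escape time 8
(row=3, col=1): c = 0.0040 + -0.7960i → escape time 8
(row=3, col=2): c = 0.1980 + -0.7960i → escape time 5
(row=3, col=3): c = 0.3920 + -0.7960i → escape time 4
(row=3, col=4): c = 0.5860 + -0.7960i → escape time 3
(row=3, col=5): c = 0.7800 + -0.7960i → escape time 2
(row=4, col=0): c = -0.1900 + -1.1480i → escape time 5
(row=4, col=1): c = 0.0040 + -1.1480i → escape time 4
(row=4, col=2): c = 0.1980 + -1.1480i → escape time 3
(row=4, col=3): c = 0.3920 + -1.1480i → escape time 2
(row=4, col=4): c = 0.5860 + -1.1480i → escape time 2
(row=4, col=5): c = 0.7800 + -1.1480i → escape time 2
(row=5, col=0): c = -0.1900 + -1.5000i → escape time 2
(row=5, col=1): c = 0.0040 + -1.5000i → escape time 2
(row=5, col=2): c = 0.1980 + -1.5000i → escape time 2
(row=5, col=3): c = 0.3920 + -1.5000i → escape time 2
(row=5, col=4): c = 0.5860 + -1.5000i → escape time 2
(row=5, col=5): c = 0.7800 + -1.5000i → escape time 2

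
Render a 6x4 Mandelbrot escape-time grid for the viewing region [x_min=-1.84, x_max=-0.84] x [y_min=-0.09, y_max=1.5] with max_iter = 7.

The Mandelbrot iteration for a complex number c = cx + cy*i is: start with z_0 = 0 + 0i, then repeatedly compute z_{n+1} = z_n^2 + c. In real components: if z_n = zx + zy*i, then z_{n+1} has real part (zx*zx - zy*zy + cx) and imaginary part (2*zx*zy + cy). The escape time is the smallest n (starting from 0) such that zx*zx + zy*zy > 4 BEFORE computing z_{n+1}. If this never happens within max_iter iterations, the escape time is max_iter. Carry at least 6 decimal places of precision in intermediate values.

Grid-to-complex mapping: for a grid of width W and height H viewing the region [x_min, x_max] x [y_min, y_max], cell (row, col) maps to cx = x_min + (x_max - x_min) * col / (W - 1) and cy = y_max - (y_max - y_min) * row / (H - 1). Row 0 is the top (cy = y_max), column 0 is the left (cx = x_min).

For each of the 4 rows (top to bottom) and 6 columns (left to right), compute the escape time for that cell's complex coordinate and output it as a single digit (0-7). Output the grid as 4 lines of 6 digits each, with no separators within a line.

Answer: 111222
123333
334656
467777

Derivation:
(row=0, col=0): c = -1.8400 + 1.5000i → escape time 1
(row=0, col=1): c = -1.6400 + 1.5000i → escape time 1
(row=0, col=2): c = -1.4400 + 1.5000i → escape time 1
(row=0, col=3): c = -1.2400 + 1.5000i → escape time 2
(row=0, col=4): c = -1.0400 + 1.5000i → escape time 2
(row=0, col=5): c = -0.8400 + 1.5000i → escape time 2
(row=1, col=0): c = -1.8400 + 0.9700i → escape time 1
(row=1, col=1): c = -1.6400 + 0.9700i → escape time 2
(row=1, col=2): c = -1.4400 + 0.9700i → escape time 3
(row=1, col=3): c = -1.2400 + 0.9700i → escape time 3
(row=1, col=4): c = -1.0400 + 0.9700i → escape time 3
(row=1, col=5): c = -0.8400 + 0.9700i → escape time 3
(row=2, col=0): c = -1.8400 + 0.4400i → escape time 3
(row=2, col=1): c = -1.6400 + 0.4400i → escape time 3
(row=2, col=2): c = -1.4400 + 0.4400i → escape time 4
(row=2, col=3): c = -1.2400 + 0.4400i → escape time 6
(row=2, col=4): c = -1.0400 + 0.4400i → escape time 5
(row=2, col=5): c = -0.8400 + 0.4400i → escape time 6
(row=3, col=0): c = -1.8400 + -0.0900i → escape time 4
(row=3, col=1): c = -1.6400 + -0.0900i → escape time 6
(row=3, col=2): c = -1.4400 + -0.0900i → escape time 7
(row=3, col=3): c = -1.2400 + -0.0900i → escape time 7
(row=3, col=4): c = -1.0400 + -0.0900i → escape time 7
(row=3, col=5): c = -0.8400 + -0.0900i → escape time 7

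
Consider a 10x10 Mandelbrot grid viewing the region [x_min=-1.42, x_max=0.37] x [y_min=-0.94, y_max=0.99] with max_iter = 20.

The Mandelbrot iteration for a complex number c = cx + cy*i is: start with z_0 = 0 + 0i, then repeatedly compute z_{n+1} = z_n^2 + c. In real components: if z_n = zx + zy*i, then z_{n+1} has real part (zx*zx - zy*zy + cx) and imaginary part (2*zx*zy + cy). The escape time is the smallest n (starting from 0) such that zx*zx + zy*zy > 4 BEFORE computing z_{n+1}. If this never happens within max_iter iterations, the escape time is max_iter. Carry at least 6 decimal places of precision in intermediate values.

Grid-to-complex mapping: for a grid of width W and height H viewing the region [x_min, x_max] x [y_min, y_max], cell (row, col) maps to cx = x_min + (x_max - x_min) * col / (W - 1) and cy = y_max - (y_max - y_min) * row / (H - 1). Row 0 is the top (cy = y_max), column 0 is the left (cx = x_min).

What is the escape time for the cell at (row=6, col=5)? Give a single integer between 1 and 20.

z_0 = 0 + 0i, c = -0.4256 + -0.2967i
Iter 1: z = -0.4256 + -0.2967i, |z|^2 = 0.2691
Iter 2: z = -0.3325 + -0.0442i, |z|^2 = 0.1125
Iter 3: z = -0.3170 + -0.2673i, |z|^2 = 0.1719
Iter 4: z = -0.3965 + -0.1272i, |z|^2 = 0.1734
Iter 5: z = -0.2845 + -0.1958i, |z|^2 = 0.1193
Iter 6: z = -0.3829 + -0.1853i, |z|^2 = 0.1810
Iter 7: z = -0.3132 + -0.1548i, |z|^2 = 0.1221
Iter 8: z = -0.3514 + -0.1997i, |z|^2 = 0.1634
Iter 9: z = -0.3420 + -0.1563i, |z|^2 = 0.1414
Iter 10: z = -0.3331 + -0.1898i, |z|^2 = 0.1469
Iter 11: z = -0.3506 + -0.1703i, |z|^2 = 0.1519
Iter 12: z = -0.3316 + -0.1773i, |z|^2 = 0.1414
Iter 13: z = -0.3470 + -0.1791i, |z|^2 = 0.1525
Iter 14: z = -0.3372 + -0.1724i, |z|^2 = 0.1434
Iter 15: z = -0.3416 + -0.1804i, |z|^2 = 0.1492
Iter 16: z = -0.3415 + -0.1734i, |z|^2 = 0.1467
Iter 17: z = -0.3390 + -0.1782i, |z|^2 = 0.1467
Iter 18: z = -0.3424 + -0.1758i, |z|^2 = 0.1481
Iter 19: z = -0.3392 + -0.1763i, |z|^2 = 0.1462

Answer: 20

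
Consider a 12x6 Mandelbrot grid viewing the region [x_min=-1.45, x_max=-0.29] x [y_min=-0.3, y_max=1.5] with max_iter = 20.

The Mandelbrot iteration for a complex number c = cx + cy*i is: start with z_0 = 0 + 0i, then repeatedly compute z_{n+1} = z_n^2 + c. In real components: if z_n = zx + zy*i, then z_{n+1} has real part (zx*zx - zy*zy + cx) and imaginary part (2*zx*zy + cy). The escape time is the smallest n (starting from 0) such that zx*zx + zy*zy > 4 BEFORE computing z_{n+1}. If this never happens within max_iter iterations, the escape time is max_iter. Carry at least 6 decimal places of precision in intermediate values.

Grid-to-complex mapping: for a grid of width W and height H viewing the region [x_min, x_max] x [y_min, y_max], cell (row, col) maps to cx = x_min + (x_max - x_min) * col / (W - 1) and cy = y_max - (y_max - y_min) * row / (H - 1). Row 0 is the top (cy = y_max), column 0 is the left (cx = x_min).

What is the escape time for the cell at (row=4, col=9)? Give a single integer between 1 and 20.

Answer: 20

Derivation:
z_0 = 0 + 0i, c = -0.5009 + 0.0600i
Iter 1: z = -0.5009 + 0.0600i, |z|^2 = 0.2545
Iter 2: z = -0.2536 + -0.0001i, |z|^2 = 0.0643
Iter 3: z = -0.4366 + 0.0601i, |z|^2 = 0.1942
Iter 4: z = -0.3139 + 0.0076i, |z|^2 = 0.0986
Iter 5: z = -0.4024 + 0.0553i, |z|^2 = 0.1650
Iter 6: z = -0.3420 + 0.0155i, |z|^2 = 0.1172
Iter 7: z = -0.3842 + 0.0494i, |z|^2 = 0.1500
Iter 8: z = -0.3558 + 0.0221i, |z|^2 = 0.1270
Iter 9: z = -0.3748 + 0.0443i, |z|^2 = 0.1425
Iter 10: z = -0.3624 + 0.0268i, |z|^2 = 0.1320
Iter 11: z = -0.3703 + 0.0406i, |z|^2 = 0.1388
Iter 12: z = -0.3654 + 0.0299i, |z|^2 = 0.1344
Iter 13: z = -0.3683 + 0.0381i, |z|^2 = 0.1371
Iter 14: z = -0.3667 + 0.0319i, |z|^2 = 0.1355
Iter 15: z = -0.3674 + 0.0366i, |z|^2 = 0.1363
Iter 16: z = -0.3672 + 0.0331i, |z|^2 = 0.1360
Iter 17: z = -0.3671 + 0.0357i, |z|^2 = 0.1361
Iter 18: z = -0.3674 + 0.0338i, |z|^2 = 0.1361
Iter 19: z = -0.3671 + 0.0352i, |z|^2 = 0.1360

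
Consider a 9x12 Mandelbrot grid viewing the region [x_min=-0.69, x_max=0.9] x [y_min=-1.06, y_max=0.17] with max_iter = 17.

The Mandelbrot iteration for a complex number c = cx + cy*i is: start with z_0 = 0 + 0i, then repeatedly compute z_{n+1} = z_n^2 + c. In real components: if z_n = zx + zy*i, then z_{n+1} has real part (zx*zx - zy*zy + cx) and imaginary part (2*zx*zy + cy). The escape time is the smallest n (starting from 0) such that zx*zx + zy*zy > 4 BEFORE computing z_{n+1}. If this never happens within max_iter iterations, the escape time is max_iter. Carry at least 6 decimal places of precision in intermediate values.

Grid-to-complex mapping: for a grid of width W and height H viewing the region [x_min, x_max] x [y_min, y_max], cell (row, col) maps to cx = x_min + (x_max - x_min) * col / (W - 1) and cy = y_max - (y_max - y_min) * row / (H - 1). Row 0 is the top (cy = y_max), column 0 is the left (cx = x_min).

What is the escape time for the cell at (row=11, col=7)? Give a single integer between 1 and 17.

z_0 = 0 + 0i, c = 0.7012 + -1.0600i
Iter 1: z = 0.7012 + -1.0600i, |z|^2 = 1.6154
Iter 2: z = 0.0694 + -2.5467i, |z|^2 = 6.4902
Escaped at iteration 2

Answer: 2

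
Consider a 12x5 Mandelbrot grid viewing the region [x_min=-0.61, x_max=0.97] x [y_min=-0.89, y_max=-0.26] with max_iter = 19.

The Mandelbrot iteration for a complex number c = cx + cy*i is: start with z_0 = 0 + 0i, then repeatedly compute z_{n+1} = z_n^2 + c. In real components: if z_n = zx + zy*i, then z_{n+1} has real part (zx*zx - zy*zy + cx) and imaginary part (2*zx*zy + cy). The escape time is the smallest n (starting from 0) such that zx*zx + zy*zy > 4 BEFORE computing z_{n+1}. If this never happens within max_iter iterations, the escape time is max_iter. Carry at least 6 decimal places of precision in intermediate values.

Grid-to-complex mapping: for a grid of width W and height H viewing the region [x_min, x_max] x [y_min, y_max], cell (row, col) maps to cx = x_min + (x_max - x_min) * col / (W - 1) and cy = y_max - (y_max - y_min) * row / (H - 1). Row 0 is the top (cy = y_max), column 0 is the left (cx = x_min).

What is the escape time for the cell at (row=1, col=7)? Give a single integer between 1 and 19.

z_0 = 0 + 0i, c = 0.3955 + -0.4175i
Iter 1: z = 0.3955 + -0.4175i, |z|^2 = 0.3307
Iter 2: z = 0.3775 + -0.7477i, |z|^2 = 0.7016
Iter 3: z = -0.0211 + -0.9821i, |z|^2 = 0.9649
Iter 4: z = -0.5686 + -0.3761i, |z|^2 = 0.4647
Iter 5: z = 0.5773 + 0.0102i, |z|^2 = 0.3333
Iter 6: z = 0.7286 + -0.4058i, |z|^2 = 0.6955
Iter 7: z = 0.7616 + -1.0088i, |z|^2 = 1.5977
Iter 8: z = -0.0420 + -1.9541i, |z|^2 = 3.8203
Iter 9: z = -3.4213 + -0.2532i, |z|^2 = 11.7694
Escaped at iteration 9

Answer: 9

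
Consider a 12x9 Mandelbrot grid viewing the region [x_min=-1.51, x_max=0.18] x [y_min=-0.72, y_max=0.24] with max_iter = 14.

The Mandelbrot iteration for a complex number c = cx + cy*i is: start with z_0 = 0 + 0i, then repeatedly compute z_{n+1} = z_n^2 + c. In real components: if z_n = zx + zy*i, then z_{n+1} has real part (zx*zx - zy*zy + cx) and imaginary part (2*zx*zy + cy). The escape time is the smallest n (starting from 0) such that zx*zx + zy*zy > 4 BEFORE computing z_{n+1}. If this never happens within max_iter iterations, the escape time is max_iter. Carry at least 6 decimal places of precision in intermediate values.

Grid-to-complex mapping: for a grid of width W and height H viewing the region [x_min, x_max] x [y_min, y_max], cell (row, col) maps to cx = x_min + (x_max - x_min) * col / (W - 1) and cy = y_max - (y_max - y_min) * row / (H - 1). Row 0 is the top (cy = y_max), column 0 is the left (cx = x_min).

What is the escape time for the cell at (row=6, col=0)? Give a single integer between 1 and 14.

z_0 = 0 + 0i, c = -1.5100 + -0.4800i
Iter 1: z = -1.5100 + -0.4800i, |z|^2 = 2.5105
Iter 2: z = 0.5397 + 0.9696i, |z|^2 = 1.2314
Iter 3: z = -2.1588 + 0.5666i, |z|^2 = 4.9816
Escaped at iteration 3

Answer: 3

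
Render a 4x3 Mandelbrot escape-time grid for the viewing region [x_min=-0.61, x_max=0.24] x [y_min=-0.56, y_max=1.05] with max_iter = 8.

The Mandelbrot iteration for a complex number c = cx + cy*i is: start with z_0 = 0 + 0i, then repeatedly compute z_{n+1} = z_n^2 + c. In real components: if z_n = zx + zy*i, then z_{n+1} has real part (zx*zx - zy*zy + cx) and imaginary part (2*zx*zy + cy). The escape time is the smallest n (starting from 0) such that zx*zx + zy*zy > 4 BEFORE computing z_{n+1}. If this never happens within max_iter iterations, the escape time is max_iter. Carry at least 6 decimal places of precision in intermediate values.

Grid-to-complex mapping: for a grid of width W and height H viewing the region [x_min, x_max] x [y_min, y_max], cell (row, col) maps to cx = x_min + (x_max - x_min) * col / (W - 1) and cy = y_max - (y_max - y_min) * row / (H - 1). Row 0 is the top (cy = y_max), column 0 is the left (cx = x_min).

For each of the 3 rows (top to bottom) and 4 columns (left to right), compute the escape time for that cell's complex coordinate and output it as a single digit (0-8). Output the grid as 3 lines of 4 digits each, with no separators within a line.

(row=0, col=0): c = -0.6100 + 1.0500i → escape time 3
(row=0, col=1): c = -0.3267 + 1.0500i → escape time 5
(row=0, col=2): c = -0.0433 + 1.0500i → escape time 6
(row=0, col=3): c = 0.2400 + 1.0500i → escape time 3
(row=1, col=0): c = -0.6100 + 0.2450i → escape time 8
(row=1, col=1): c = -0.3267 + 0.2450i → escape time 8
(row=1, col=2): c = -0.0433 + 0.2450i → escape time 8
(row=1, col=3): c = 0.2400 + 0.2450i → escape time 8
(row=2, col=0): c = -0.6100 + -0.5600i → escape time 8
(row=2, col=1): c = -0.3267 + -0.5600i → escape time 8
(row=2, col=2): c = -0.0433 + -0.5600i → escape time 8
(row=2, col=3): c = 0.2400 + -0.5600i → escape time 8

Answer: 3563
8888
8888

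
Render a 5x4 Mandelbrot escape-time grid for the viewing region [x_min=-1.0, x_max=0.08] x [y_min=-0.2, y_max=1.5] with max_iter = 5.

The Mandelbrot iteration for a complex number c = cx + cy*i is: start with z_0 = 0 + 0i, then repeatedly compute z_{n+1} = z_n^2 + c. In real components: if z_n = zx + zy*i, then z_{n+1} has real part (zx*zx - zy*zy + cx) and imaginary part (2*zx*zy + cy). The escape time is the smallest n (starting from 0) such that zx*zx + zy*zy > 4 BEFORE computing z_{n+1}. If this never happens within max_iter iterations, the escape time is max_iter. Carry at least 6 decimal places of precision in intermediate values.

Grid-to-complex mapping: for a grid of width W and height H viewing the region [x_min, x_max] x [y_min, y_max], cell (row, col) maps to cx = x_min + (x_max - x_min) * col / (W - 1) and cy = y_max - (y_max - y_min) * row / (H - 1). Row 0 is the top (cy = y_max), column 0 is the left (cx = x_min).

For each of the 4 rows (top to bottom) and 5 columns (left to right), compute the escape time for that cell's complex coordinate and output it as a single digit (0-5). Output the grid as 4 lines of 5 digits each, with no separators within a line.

Answer: 22222
34455
55555
55555

Derivation:
(row=0, col=0): c = -1.0000 + 1.5000i → escape time 2
(row=0, col=1): c = -0.7300 + 1.5000i → escape time 2
(row=0, col=2): c = -0.4600 + 1.5000i → escape time 2
(row=0, col=3): c = -0.1900 + 1.5000i → escape time 2
(row=0, col=4): c = 0.0800 + 1.5000i → escape time 2
(row=1, col=0): c = -1.0000 + 0.9333i → escape time 3
(row=1, col=1): c = -0.7300 + 0.9333i → escape time 4
(row=1, col=2): c = -0.4600 + 0.9333i → escape time 4
(row=1, col=3): c = -0.1900 + 0.9333i → escape time 5
(row=1, col=4): c = 0.0800 + 0.9333i → escape time 5
(row=2, col=0): c = -1.0000 + 0.3667i → escape time 5
(row=2, col=1): c = -0.7300 + 0.3667i → escape time 5
(row=2, col=2): c = -0.4600 + 0.3667i → escape time 5
(row=2, col=3): c = -0.1900 + 0.3667i → escape time 5
(row=2, col=4): c = 0.0800 + 0.3667i → escape time 5
(row=3, col=0): c = -1.0000 + -0.2000i → escape time 5
(row=3, col=1): c = -0.7300 + -0.2000i → escape time 5
(row=3, col=2): c = -0.4600 + -0.2000i → escape time 5
(row=3, col=3): c = -0.1900 + -0.2000i → escape time 5
(row=3, col=4): c = 0.0800 + -0.2000i → escape time 5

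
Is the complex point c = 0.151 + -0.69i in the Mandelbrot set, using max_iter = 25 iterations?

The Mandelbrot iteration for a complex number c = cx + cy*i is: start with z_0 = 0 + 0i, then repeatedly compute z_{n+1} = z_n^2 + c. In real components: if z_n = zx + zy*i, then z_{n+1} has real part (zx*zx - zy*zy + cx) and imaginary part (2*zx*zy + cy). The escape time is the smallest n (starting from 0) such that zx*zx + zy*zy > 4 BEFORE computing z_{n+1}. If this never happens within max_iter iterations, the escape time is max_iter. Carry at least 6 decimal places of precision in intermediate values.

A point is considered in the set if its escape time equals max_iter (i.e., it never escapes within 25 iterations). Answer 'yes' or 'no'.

z_0 = 0 + 0i, c = 0.1510 + -0.6900i
Iter 1: z = 0.1510 + -0.6900i, |z|^2 = 0.4989
Iter 2: z = -0.3023 + -0.8984i, |z|^2 = 0.8985
Iter 3: z = -0.5647 + -0.1468i, |z|^2 = 0.3405
Iter 4: z = 0.4483 + -0.5242i, |z|^2 = 0.4757
Iter 5: z = 0.0773 + -1.1600i, |z|^2 = 1.3515
Iter 6: z = -1.1886 + -0.8692i, |z|^2 = 2.1683
Iter 7: z = 0.8082 + 1.3763i, |z|^2 = 2.5475
Iter 8: z = -1.0901 + 1.5347i, |z|^2 = 3.5437
Iter 9: z = -1.0161 + -4.0360i, |z|^2 = 17.3218
Escaped at iteration 9

Answer: no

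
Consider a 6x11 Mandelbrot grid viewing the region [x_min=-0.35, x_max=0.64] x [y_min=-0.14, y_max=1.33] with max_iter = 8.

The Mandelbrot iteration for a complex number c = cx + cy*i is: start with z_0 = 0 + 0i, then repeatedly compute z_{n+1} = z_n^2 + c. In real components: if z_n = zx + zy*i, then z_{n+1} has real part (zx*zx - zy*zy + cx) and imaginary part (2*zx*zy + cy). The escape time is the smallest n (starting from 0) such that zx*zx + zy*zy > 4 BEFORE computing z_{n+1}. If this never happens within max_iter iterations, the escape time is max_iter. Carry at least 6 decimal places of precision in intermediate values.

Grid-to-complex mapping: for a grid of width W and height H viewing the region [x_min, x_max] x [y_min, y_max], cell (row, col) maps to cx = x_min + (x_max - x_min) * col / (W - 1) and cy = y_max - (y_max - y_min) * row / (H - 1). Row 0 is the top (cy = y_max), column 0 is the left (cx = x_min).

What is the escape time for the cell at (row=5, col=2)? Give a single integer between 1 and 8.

z_0 = 0 + 0i, c = 0.0460 + 0.5950i
Iter 1: z = 0.0460 + 0.5950i, |z|^2 = 0.3561
Iter 2: z = -0.3059 + 0.6497i, |z|^2 = 0.5157
Iter 3: z = -0.2826 + 0.1975i, |z|^2 = 0.1188
Iter 4: z = 0.0869 + 0.4834i, |z|^2 = 0.2412
Iter 5: z = -0.1801 + 0.6790i, |z|^2 = 0.4934
Iter 6: z = -0.3826 + 0.3504i, |z|^2 = 0.2691
Iter 7: z = 0.0696 + 0.3269i, |z|^2 = 0.1117

Answer: 8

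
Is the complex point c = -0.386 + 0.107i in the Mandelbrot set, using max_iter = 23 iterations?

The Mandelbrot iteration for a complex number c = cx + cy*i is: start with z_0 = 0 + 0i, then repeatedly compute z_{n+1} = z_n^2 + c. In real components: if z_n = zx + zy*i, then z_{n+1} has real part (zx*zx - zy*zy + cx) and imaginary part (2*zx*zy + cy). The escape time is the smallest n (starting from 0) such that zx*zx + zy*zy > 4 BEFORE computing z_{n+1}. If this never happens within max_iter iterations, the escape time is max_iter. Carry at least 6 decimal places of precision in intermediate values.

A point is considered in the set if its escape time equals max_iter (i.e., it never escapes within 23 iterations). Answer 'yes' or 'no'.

z_0 = 0 + 0i, c = -0.3860 + 0.1070i
Iter 1: z = -0.3860 + 0.1070i, |z|^2 = 0.1604
Iter 2: z = -0.2485 + 0.0244i, |z|^2 = 0.0623
Iter 3: z = -0.3249 + 0.0949i, |z|^2 = 0.1145
Iter 4: z = -0.2895 + 0.0454i, |z|^2 = 0.0858
Iter 5: z = -0.3043 + 0.0807i, |z|^2 = 0.0991
Iter 6: z = -0.2999 + 0.0579i, |z|^2 = 0.0933
Iter 7: z = -0.2994 + 0.0723i, |z|^2 = 0.0949
Iter 8: z = -0.3016 + 0.0637i, |z|^2 = 0.0950
Iter 9: z = -0.2991 + 0.0686i, |z|^2 = 0.0942
Iter 10: z = -0.3012 + 0.0660i, |z|^2 = 0.0951
Iter 11: z = -0.2996 + 0.0672i, |z|^2 = 0.0943
Iter 12: z = -0.3008 + 0.0667i, |z|^2 = 0.0949
Iter 13: z = -0.3000 + 0.0669i, |z|^2 = 0.0945
Iter 14: z = -0.3005 + 0.0669i, |z|^2 = 0.0948
Iter 15: z = -0.3002 + 0.0668i, |z|^2 = 0.0946
Iter 16: z = -0.3004 + 0.0669i, |z|^2 = 0.0947
Iter 17: z = -0.3003 + 0.0668i, |z|^2 = 0.0946
Iter 18: z = -0.3003 + 0.0669i, |z|^2 = 0.0947
Iter 19: z = -0.3003 + 0.0668i, |z|^2 = 0.0946
Iter 20: z = -0.3003 + 0.0669i, |z|^2 = 0.0946
Iter 21: z = -0.3003 + 0.0668i, |z|^2 = 0.0946
Iter 22: z = -0.3003 + 0.0669i, |z|^2 = 0.0946
Did not escape in 23 iterations → in set

Answer: yes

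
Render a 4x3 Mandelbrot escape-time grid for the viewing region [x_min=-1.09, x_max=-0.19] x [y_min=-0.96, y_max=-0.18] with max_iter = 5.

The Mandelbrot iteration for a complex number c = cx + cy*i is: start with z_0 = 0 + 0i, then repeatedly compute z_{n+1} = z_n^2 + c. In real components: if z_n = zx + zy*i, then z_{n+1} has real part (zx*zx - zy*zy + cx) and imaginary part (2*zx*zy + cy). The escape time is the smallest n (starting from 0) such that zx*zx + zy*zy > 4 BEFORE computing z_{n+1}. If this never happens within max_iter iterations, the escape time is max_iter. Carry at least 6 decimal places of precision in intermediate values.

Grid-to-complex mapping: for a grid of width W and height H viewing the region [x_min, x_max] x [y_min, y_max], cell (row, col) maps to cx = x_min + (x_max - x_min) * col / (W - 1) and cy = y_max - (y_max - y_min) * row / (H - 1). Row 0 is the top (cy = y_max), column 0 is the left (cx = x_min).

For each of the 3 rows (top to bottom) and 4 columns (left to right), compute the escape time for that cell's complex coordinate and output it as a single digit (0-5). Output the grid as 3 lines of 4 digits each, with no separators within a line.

Answer: 5555
4555
3345

Derivation:
(row=0, col=0): c = -1.0900 + -0.1800i → escape time 5
(row=0, col=1): c = -0.7900 + -0.1800i → escape time 5
(row=0, col=2): c = -0.4900 + -0.1800i → escape time 5
(row=0, col=3): c = -0.1900 + -0.1800i → escape time 5
(row=1, col=0): c = -1.0900 + -0.5700i → escape time 4
(row=1, col=1): c = -0.7900 + -0.5700i → escape time 5
(row=1, col=2): c = -0.4900 + -0.5700i → escape time 5
(row=1, col=3): c = -0.1900 + -0.5700i → escape time 5
(row=2, col=0): c = -1.0900 + -0.9600i → escape time 3
(row=2, col=1): c = -0.7900 + -0.9600i → escape time 3
(row=2, col=2): c = -0.4900 + -0.9600i → escape time 4
(row=2, col=3): c = -0.1900 + -0.9600i → escape time 5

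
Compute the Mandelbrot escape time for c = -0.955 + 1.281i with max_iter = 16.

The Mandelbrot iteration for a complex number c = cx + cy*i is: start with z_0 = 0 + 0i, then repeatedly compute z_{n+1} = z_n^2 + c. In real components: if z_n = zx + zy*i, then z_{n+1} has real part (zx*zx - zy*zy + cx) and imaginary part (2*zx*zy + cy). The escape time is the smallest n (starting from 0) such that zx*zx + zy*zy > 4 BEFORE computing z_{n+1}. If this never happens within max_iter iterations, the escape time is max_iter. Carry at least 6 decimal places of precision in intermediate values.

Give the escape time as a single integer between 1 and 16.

z_0 = 0 + 0i, c = -0.9550 + 1.2810i
Iter 1: z = -0.9550 + 1.2810i, |z|^2 = 2.5530
Iter 2: z = -1.6839 + -1.1657i, |z|^2 = 4.1945
Escaped at iteration 2

Answer: 2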